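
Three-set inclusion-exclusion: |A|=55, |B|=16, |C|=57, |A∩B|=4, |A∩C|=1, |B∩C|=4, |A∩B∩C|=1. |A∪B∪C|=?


|A∪B∪C| = |A|+|B|+|C| - |A∩B|-|A∩C|-|B∩C| + |A∩B∩C|
= 55+16+57 - 4-1-4 + 1
= 128 - 9 + 1
= 120

|A ∪ B ∪ C| = 120


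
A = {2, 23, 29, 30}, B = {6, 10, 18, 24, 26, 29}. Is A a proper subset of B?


A ⊂ B requires: A ⊆ B AND A ≠ B.
A ⊆ B? No
A ⊄ B, so A is not a proper subset.

No, A is not a proper subset of B


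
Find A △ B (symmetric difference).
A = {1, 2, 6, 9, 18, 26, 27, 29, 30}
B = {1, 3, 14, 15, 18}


A △ B = (A \ B) ∪ (B \ A) = elements in exactly one of A or B
A \ B = {2, 6, 9, 26, 27, 29, 30}
B \ A = {3, 14, 15}
A △ B = {2, 3, 6, 9, 14, 15, 26, 27, 29, 30}

A △ B = {2, 3, 6, 9, 14, 15, 26, 27, 29, 30}


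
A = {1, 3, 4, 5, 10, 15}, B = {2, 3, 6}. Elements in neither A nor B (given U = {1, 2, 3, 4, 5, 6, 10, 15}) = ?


A = {1, 3, 4, 5, 10, 15}
B = {2, 3, 6}
Region: in neither A nor B (given U = {1, 2, 3, 4, 5, 6, 10, 15})
Elements: ∅

Elements in neither A nor B (given U = {1, 2, 3, 4, 5, 6, 10, 15}): ∅


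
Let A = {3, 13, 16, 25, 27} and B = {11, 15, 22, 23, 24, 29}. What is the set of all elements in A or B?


A ∪ B = all elements in A or B (or both)
A = {3, 13, 16, 25, 27}
B = {11, 15, 22, 23, 24, 29}
A ∪ B = {3, 11, 13, 15, 16, 22, 23, 24, 25, 27, 29}

A ∪ B = {3, 11, 13, 15, 16, 22, 23, 24, 25, 27, 29}


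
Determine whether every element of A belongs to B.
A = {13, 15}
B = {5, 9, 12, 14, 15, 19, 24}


A ⊆ B means every element of A is in B.
Elements in A not in B: {13}
So A ⊄ B.

No, A ⊄ B


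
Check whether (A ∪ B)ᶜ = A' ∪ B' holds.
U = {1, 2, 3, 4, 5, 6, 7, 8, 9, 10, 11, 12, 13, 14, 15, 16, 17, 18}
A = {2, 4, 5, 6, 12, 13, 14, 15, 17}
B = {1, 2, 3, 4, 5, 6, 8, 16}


LHS: A ∪ B = {1, 2, 3, 4, 5, 6, 8, 12, 13, 14, 15, 16, 17}
(A ∪ B)' = U \ (A ∪ B) = {7, 9, 10, 11, 18}
A' = {1, 3, 7, 8, 9, 10, 11, 16, 18}, B' = {7, 9, 10, 11, 12, 13, 14, 15, 17, 18}
Claimed RHS: A' ∪ B' = {1, 3, 7, 8, 9, 10, 11, 12, 13, 14, 15, 16, 17, 18}
Identity is INVALID: LHS = {7, 9, 10, 11, 18} but the RHS claimed here equals {1, 3, 7, 8, 9, 10, 11, 12, 13, 14, 15, 16, 17, 18}. The correct form is (A ∪ B)' = A' ∩ B'.

Identity is invalid: (A ∪ B)' = {7, 9, 10, 11, 18} but A' ∪ B' = {1, 3, 7, 8, 9, 10, 11, 12, 13, 14, 15, 16, 17, 18}. The correct De Morgan law is (A ∪ B)' = A' ∩ B'.


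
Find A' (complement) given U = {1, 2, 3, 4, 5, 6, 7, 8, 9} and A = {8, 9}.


Aᶜ = U \ A = elements in U but not in A
U = {1, 2, 3, 4, 5, 6, 7, 8, 9}
A = {8, 9}
Aᶜ = {1, 2, 3, 4, 5, 6, 7}

Aᶜ = {1, 2, 3, 4, 5, 6, 7}


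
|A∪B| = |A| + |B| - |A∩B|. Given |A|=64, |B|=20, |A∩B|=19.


|A ∪ B| = |A| + |B| - |A ∩ B|
= 64 + 20 - 19
= 65

|A ∪ B| = 65


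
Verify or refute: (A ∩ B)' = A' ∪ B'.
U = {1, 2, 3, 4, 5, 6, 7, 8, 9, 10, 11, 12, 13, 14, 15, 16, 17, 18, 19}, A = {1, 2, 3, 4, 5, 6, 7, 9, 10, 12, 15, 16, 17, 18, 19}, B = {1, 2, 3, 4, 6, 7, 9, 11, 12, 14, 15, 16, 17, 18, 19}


LHS: A ∩ B = {1, 2, 3, 4, 6, 7, 9, 12, 15, 16, 17, 18, 19}
(A ∩ B)' = U \ (A ∩ B) = {5, 8, 10, 11, 13, 14}
A' = {8, 11, 13, 14}, B' = {5, 8, 10, 13}
Claimed RHS: A' ∪ B' = {5, 8, 10, 11, 13, 14}
Identity is VALID: LHS = RHS = {5, 8, 10, 11, 13, 14} ✓

Identity is valid. (A ∩ B)' = A' ∪ B' = {5, 8, 10, 11, 13, 14}


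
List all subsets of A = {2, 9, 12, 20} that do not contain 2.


A subset of A that omits 2 is a subset of A \ {2}, so there are 2^(n-1) = 2^3 = 8 of them.
Subsets excluding 2: ∅, {9}, {12}, {20}, {9, 12}, {9, 20}, {12, 20}, {9, 12, 20}

Subsets excluding 2 (8 total): ∅, {9}, {12}, {20}, {9, 12}, {9, 20}, {12, 20}, {9, 12, 20}


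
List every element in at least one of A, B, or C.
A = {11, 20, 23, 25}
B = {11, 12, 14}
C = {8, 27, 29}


A ∪ B = {11, 12, 14, 20, 23, 25}
(A ∪ B) ∪ C = {8, 11, 12, 14, 20, 23, 25, 27, 29}

A ∪ B ∪ C = {8, 11, 12, 14, 20, 23, 25, 27, 29}


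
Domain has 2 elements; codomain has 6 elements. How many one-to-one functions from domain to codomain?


An injection sends each of |A| = 2 inputs to a distinct output in B.
# injections = |B|·(|B|-1)·…·(|B|-|A|+1) = 6! / (6 - 2)!
= 6 × 5
= 30

Number of injections = 30


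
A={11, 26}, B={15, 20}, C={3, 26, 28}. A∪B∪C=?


A ∪ B = {11, 15, 20, 26}
(A ∪ B) ∪ C = {3, 11, 15, 20, 26, 28}

A ∪ B ∪ C = {3, 11, 15, 20, 26, 28}


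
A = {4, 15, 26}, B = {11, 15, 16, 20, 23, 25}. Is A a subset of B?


A ⊆ B means every element of A is in B.
Elements in A not in B: {4, 26}
So A ⊄ B.

No, A ⊄ B


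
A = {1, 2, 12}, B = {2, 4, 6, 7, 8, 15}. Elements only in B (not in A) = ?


A = {1, 2, 12}
B = {2, 4, 6, 7, 8, 15}
Region: only in B (not in A)
Elements: {4, 6, 7, 8, 15}

Elements only in B (not in A): {4, 6, 7, 8, 15}


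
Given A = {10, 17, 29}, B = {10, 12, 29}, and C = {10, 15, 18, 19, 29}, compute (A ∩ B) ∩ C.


A ∩ B = {10, 29}
(A ∩ B) ∩ C = {10, 29}

A ∩ B ∩ C = {10, 29}


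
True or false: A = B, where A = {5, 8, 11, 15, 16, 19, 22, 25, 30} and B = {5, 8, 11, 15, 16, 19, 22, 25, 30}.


Two sets are equal iff they have exactly the same elements.
A = {5, 8, 11, 15, 16, 19, 22, 25, 30}
B = {5, 8, 11, 15, 16, 19, 22, 25, 30}
Same elements → A = B

Yes, A = B


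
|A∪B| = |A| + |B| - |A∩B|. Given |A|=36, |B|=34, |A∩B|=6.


|A ∪ B| = |A| + |B| - |A ∩ B|
= 36 + 34 - 6
= 64

|A ∪ B| = 64


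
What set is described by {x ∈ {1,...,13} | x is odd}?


Checking each candidate:
Condition: odd numbers in {1,...,13}
Result = {1, 3, 5, 7, 9, 11, 13}

{1, 3, 5, 7, 9, 11, 13}


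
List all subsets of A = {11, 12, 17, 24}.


|A| = 4, so |P(A)| = 2^4 = 16
Enumerate subsets by cardinality (0 to 4):
∅, {11}, {12}, {17}, {24}, {11, 12}, {11, 17}, {11, 24}, {12, 17}, {12, 24}, {17, 24}, {11, 12, 17}, {11, 12, 24}, {11, 17, 24}, {12, 17, 24}, {11, 12, 17, 24}

P(A) has 16 subsets: ∅, {11}, {12}, {17}, {24}, {11, 12}, {11, 17}, {11, 24}, {12, 17}, {12, 24}, {17, 24}, {11, 12, 17}, {11, 12, 24}, {11, 17, 24}, {12, 17, 24}, {11, 12, 17, 24}


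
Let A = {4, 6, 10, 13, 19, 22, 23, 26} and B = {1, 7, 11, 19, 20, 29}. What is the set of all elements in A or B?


A ∪ B = all elements in A or B (or both)
A = {4, 6, 10, 13, 19, 22, 23, 26}
B = {1, 7, 11, 19, 20, 29}
A ∪ B = {1, 4, 6, 7, 10, 11, 13, 19, 20, 22, 23, 26, 29}

A ∪ B = {1, 4, 6, 7, 10, 11, 13, 19, 20, 22, 23, 26, 29}


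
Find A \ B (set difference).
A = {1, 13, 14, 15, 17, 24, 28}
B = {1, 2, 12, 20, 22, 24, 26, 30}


A \ B = elements in A but not in B
A = {1, 13, 14, 15, 17, 24, 28}
B = {1, 2, 12, 20, 22, 24, 26, 30}
Remove from A any elements in B
A \ B = {13, 14, 15, 17, 28}

A \ B = {13, 14, 15, 17, 28}


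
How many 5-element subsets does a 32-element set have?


C(n,k) = n! / (k!(n-k)!)
C(32,5) = 32! / (5!27!)
= 201376

C(32,5) = 201376


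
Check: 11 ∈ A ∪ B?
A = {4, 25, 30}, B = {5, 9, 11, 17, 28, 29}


A = {4, 25, 30}, B = {5, 9, 11, 17, 28, 29}
A ∪ B = all elements in A or B
A ∪ B = {4, 5, 9, 11, 17, 25, 28, 29, 30}
Checking if 11 ∈ A ∪ B
11 is in A ∪ B → True

11 ∈ A ∪ B


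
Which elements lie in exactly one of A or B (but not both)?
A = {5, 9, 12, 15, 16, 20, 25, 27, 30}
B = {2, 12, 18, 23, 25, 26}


A △ B = (A \ B) ∪ (B \ A) = elements in exactly one of A or B
A \ B = {5, 9, 15, 16, 20, 27, 30}
B \ A = {2, 18, 23, 26}
A △ B = {2, 5, 9, 15, 16, 18, 20, 23, 26, 27, 30}

A △ B = {2, 5, 9, 15, 16, 18, 20, 23, 26, 27, 30}


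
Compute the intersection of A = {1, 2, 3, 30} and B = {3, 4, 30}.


A ∩ B = elements in both A and B
A = {1, 2, 3, 30}
B = {3, 4, 30}
A ∩ B = {3, 30}

A ∩ B = {3, 30}


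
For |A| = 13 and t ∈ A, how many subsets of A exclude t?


Subsets of A avoiding t are subsets of A \ {t}, which has 12 elements.
Count = 2^(n-1) = 2^12
= 4096

Number of subsets avoiding t = 4096


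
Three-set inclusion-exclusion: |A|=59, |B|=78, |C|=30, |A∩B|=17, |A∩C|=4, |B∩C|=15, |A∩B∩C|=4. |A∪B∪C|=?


|A∪B∪C| = |A|+|B|+|C| - |A∩B|-|A∩C|-|B∩C| + |A∩B∩C|
= 59+78+30 - 17-4-15 + 4
= 167 - 36 + 4
= 135

|A ∪ B ∪ C| = 135


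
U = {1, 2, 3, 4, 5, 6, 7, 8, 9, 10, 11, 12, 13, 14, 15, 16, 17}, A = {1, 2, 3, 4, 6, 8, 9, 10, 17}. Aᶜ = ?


Aᶜ = U \ A = elements in U but not in A
U = {1, 2, 3, 4, 5, 6, 7, 8, 9, 10, 11, 12, 13, 14, 15, 16, 17}
A = {1, 2, 3, 4, 6, 8, 9, 10, 17}
Aᶜ = {5, 7, 11, 12, 13, 14, 15, 16}

Aᶜ = {5, 7, 11, 12, 13, 14, 15, 16}


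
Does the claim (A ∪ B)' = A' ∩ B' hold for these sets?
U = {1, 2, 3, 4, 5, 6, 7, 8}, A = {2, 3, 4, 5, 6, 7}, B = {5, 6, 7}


LHS: A ∪ B = {2, 3, 4, 5, 6, 7}
(A ∪ B)' = U \ (A ∪ B) = {1, 8}
A' = {1, 8}, B' = {1, 2, 3, 4, 8}
Claimed RHS: A' ∩ B' = {1, 8}
Identity is VALID: LHS = RHS = {1, 8} ✓

Identity is valid. (A ∪ B)' = A' ∩ B' = {1, 8}


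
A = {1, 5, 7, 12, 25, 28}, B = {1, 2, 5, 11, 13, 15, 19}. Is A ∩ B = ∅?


Disjoint means A ∩ B = ∅.
A ∩ B = {1, 5}
A ∩ B ≠ ∅, so A and B are NOT disjoint.

No, A and B are not disjoint (A ∩ B = {1, 5})


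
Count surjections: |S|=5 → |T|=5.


n = |S| = 5, k = |T| = 5. Surjections via inclusion-exclusion:
S(n,k) = Σ(-1)^i × C(k,i) × (k-i)^n, i=0 to k
i=0: (-1)^0×C(5,0)×5^5 = 3125
i=1: (-1)^1×C(5,1)×4^5 = -5120
i=2: (-1)^2×C(5,2)×3^5 = 2430
i=3: (-1)^3×C(5,3)×2^5 = -320
i=4: (-1)^4×C(5,4)×1^5 = 5
i=5: (-1)^5×C(5,5)×0^5 = 0
Total = 120

Number of surjections = 120


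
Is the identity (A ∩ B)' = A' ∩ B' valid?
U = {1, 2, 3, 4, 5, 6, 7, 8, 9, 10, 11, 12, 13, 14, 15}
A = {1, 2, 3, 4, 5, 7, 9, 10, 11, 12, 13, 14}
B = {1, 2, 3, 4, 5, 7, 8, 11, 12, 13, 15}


LHS: A ∩ B = {1, 2, 3, 4, 5, 7, 11, 12, 13}
(A ∩ B)' = U \ (A ∩ B) = {6, 8, 9, 10, 14, 15}
A' = {6, 8, 15}, B' = {6, 9, 10, 14}
Claimed RHS: A' ∩ B' = {6}
Identity is INVALID: LHS = {6, 8, 9, 10, 14, 15} but the RHS claimed here equals {6}. The correct form is (A ∩ B)' = A' ∪ B'.

Identity is invalid: (A ∩ B)' = {6, 8, 9, 10, 14, 15} but A' ∩ B' = {6}. The correct De Morgan law is (A ∩ B)' = A' ∪ B'.


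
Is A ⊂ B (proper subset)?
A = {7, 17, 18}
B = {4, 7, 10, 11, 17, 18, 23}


A ⊂ B requires: A ⊆ B AND A ≠ B.
A ⊆ B? Yes
A = B? No
A ⊂ B: Yes (A is a proper subset of B)

Yes, A ⊂ B


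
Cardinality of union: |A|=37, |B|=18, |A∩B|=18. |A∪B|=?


|A ∪ B| = |A| + |B| - |A ∩ B|
= 37 + 18 - 18
= 37

|A ∪ B| = 37


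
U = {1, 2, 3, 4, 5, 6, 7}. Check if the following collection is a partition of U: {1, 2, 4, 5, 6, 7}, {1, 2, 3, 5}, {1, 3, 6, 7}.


A partition requires: (1) non-empty parts, (2) pairwise disjoint, (3) union = U
Parts: {1, 2, 4, 5, 6, 7}, {1, 2, 3, 5}, {1, 3, 6, 7}
Union of parts: {1, 2, 3, 4, 5, 6, 7}
U = {1, 2, 3, 4, 5, 6, 7}
All non-empty? True
Pairwise disjoint? False
Covers U? True

No, not a valid partition


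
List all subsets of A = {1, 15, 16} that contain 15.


A subset of A contains 15 iff the remaining 2 elements form any subset of A \ {15}.
Count: 2^(n-1) = 2^2 = 4
Subsets containing 15: {15}, {1, 15}, {15, 16}, {1, 15, 16}

Subsets containing 15 (4 total): {15}, {1, 15}, {15, 16}, {1, 15, 16}


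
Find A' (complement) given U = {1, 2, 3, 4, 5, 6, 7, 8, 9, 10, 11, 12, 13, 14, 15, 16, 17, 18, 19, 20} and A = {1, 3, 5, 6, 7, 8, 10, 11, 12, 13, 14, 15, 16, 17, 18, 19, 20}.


Aᶜ = U \ A = elements in U but not in A
U = {1, 2, 3, 4, 5, 6, 7, 8, 9, 10, 11, 12, 13, 14, 15, 16, 17, 18, 19, 20}
A = {1, 3, 5, 6, 7, 8, 10, 11, 12, 13, 14, 15, 16, 17, 18, 19, 20}
Aᶜ = {2, 4, 9}

Aᶜ = {2, 4, 9}


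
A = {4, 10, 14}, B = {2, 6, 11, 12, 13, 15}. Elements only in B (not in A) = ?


A = {4, 10, 14}
B = {2, 6, 11, 12, 13, 15}
Region: only in B (not in A)
Elements: {2, 6, 11, 12, 13, 15}

Elements only in B (not in A): {2, 6, 11, 12, 13, 15}


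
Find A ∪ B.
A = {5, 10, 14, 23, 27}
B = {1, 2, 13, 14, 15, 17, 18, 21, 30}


A ∪ B = all elements in A or B (or both)
A = {5, 10, 14, 23, 27}
B = {1, 2, 13, 14, 15, 17, 18, 21, 30}
A ∪ B = {1, 2, 5, 10, 13, 14, 15, 17, 18, 21, 23, 27, 30}

A ∪ B = {1, 2, 5, 10, 13, 14, 15, 17, 18, 21, 23, 27, 30}


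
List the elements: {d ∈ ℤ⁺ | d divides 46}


Checking each candidate:
Condition: positive divisors of 46
Result = {1, 2, 23, 46}

{1, 2, 23, 46}


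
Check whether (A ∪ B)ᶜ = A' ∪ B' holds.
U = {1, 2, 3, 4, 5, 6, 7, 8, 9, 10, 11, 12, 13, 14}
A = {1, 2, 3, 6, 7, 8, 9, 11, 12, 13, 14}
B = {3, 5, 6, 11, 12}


LHS: A ∪ B = {1, 2, 3, 5, 6, 7, 8, 9, 11, 12, 13, 14}
(A ∪ B)' = U \ (A ∪ B) = {4, 10}
A' = {4, 5, 10}, B' = {1, 2, 4, 7, 8, 9, 10, 13, 14}
Claimed RHS: A' ∪ B' = {1, 2, 4, 5, 7, 8, 9, 10, 13, 14}
Identity is INVALID: LHS = {4, 10} but the RHS claimed here equals {1, 2, 4, 5, 7, 8, 9, 10, 13, 14}. The correct form is (A ∪ B)' = A' ∩ B'.

Identity is invalid: (A ∪ B)' = {4, 10} but A' ∪ B' = {1, 2, 4, 5, 7, 8, 9, 10, 13, 14}. The correct De Morgan law is (A ∪ B)' = A' ∩ B'.


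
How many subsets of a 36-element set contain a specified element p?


Subsets of A containing p correspond to subsets of A \ {p}, which has 35 elements.
Count = 2^(n-1) = 2^35
= 34359738368

Number of subsets containing p = 34359738368


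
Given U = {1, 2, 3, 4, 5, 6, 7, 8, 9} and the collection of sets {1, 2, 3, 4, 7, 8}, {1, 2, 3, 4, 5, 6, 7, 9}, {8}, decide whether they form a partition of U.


A partition requires: (1) non-empty parts, (2) pairwise disjoint, (3) union = U
Parts: {1, 2, 3, 4, 7, 8}, {1, 2, 3, 4, 5, 6, 7, 9}, {8}
Union of parts: {1, 2, 3, 4, 5, 6, 7, 8, 9}
U = {1, 2, 3, 4, 5, 6, 7, 8, 9}
All non-empty? True
Pairwise disjoint? False
Covers U? True

No, not a valid partition


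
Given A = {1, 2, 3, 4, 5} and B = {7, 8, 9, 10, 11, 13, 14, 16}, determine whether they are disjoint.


Disjoint means A ∩ B = ∅.
A ∩ B = ∅
A ∩ B = ∅, so A and B are disjoint.

Yes, A and B are disjoint


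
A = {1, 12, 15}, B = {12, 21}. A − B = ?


A \ B = elements in A but not in B
A = {1, 12, 15}
B = {12, 21}
Remove from A any elements in B
A \ B = {1, 15}

A \ B = {1, 15}


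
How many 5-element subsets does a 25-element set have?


C(n,k) = n! / (k!(n-k)!)
C(25,5) = 25! / (5!20!)
= 53130

C(25,5) = 53130


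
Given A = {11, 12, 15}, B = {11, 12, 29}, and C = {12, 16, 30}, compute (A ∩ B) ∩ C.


A ∩ B = {11, 12}
(A ∩ B) ∩ C = {12}

A ∩ B ∩ C = {12}


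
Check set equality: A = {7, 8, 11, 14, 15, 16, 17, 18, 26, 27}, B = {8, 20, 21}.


Two sets are equal iff they have exactly the same elements.
A = {7, 8, 11, 14, 15, 16, 17, 18, 26, 27}
B = {8, 20, 21}
Differences: {7, 11, 14, 15, 16, 17, 18, 20, 21, 26, 27}
A ≠ B

No, A ≠ B


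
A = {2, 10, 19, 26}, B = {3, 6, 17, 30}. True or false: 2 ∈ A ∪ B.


A = {2, 10, 19, 26}, B = {3, 6, 17, 30}
A ∪ B = all elements in A or B
A ∪ B = {2, 3, 6, 10, 17, 19, 26, 30}
Checking if 2 ∈ A ∪ B
2 is in A ∪ B → True

2 ∈ A ∪ B


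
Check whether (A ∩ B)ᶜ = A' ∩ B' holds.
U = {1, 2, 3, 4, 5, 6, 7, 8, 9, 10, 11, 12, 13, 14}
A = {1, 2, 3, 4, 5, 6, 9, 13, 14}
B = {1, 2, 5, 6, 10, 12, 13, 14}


LHS: A ∩ B = {1, 2, 5, 6, 13, 14}
(A ∩ B)' = U \ (A ∩ B) = {3, 4, 7, 8, 9, 10, 11, 12}
A' = {7, 8, 10, 11, 12}, B' = {3, 4, 7, 8, 9, 11}
Claimed RHS: A' ∩ B' = {7, 8, 11}
Identity is INVALID: LHS = {3, 4, 7, 8, 9, 10, 11, 12} but the RHS claimed here equals {7, 8, 11}. The correct form is (A ∩ B)' = A' ∪ B'.

Identity is invalid: (A ∩ B)' = {3, 4, 7, 8, 9, 10, 11, 12} but A' ∩ B' = {7, 8, 11}. The correct De Morgan law is (A ∩ B)' = A' ∪ B'.


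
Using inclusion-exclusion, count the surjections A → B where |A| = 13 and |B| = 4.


n = |A| = 13, k = |B| = 4. Surjections via inclusion-exclusion:
S(n,k) = Σ(-1)^i × C(k,i) × (k-i)^n, i=0 to k
i=0: (-1)^0×C(4,0)×4^13 = 67108864
i=1: (-1)^1×C(4,1)×3^13 = -6377292
i=2: (-1)^2×C(4,2)×2^13 = 49152
i=3: (-1)^3×C(4,3)×1^13 = -4
i=4: (-1)^4×C(4,4)×0^13 = 0
Total = 60780720

Number of surjections = 60780720


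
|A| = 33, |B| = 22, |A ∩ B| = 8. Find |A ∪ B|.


|A ∪ B| = |A| + |B| - |A ∩ B|
= 33 + 22 - 8
= 47

|A ∪ B| = 47


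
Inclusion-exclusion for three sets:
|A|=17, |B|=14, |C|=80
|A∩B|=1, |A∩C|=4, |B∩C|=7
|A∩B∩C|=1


|A∪B∪C| = |A|+|B|+|C| - |A∩B|-|A∩C|-|B∩C| + |A∩B∩C|
= 17+14+80 - 1-4-7 + 1
= 111 - 12 + 1
= 100

|A ∪ B ∪ C| = 100


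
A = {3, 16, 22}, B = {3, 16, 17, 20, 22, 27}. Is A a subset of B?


A ⊆ B means every element of A is in B.
All elements of A are in B.
So A ⊆ B.

Yes, A ⊆ B


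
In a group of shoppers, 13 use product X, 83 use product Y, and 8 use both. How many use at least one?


|A ∪ B| = |A| + |B| - |A ∩ B|
= 13 + 83 - 8
= 88

|A ∪ B| = 88


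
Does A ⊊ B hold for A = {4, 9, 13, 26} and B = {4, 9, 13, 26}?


A ⊂ B requires: A ⊆ B AND A ≠ B.
A ⊆ B? Yes
A = B? Yes
A = B, so A is not a PROPER subset.

No, A is not a proper subset of B


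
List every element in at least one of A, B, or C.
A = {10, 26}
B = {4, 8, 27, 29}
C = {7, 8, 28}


A ∪ B = {4, 8, 10, 26, 27, 29}
(A ∪ B) ∪ C = {4, 7, 8, 10, 26, 27, 28, 29}

A ∪ B ∪ C = {4, 7, 8, 10, 26, 27, 28, 29}


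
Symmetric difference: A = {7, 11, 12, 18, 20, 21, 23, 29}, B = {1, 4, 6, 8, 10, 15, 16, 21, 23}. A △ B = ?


A △ B = (A \ B) ∪ (B \ A) = elements in exactly one of A or B
A \ B = {7, 11, 12, 18, 20, 29}
B \ A = {1, 4, 6, 8, 10, 15, 16}
A △ B = {1, 4, 6, 7, 8, 10, 11, 12, 15, 16, 18, 20, 29}

A △ B = {1, 4, 6, 7, 8, 10, 11, 12, 15, 16, 18, 20, 29}


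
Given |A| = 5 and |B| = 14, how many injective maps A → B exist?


An injection sends each of |A| = 5 inputs to a distinct output in B.
# injections = |B|·(|B|-1)·…·(|B|-|A|+1) = 14! / (14 - 5)!
= 14 × 13 × 12 × 11 × 10
= 240240

Number of injections = 240240


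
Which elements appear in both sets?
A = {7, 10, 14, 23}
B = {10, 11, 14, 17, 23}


A ∩ B = elements in both A and B
A = {7, 10, 14, 23}
B = {10, 11, 14, 17, 23}
A ∩ B = {10, 14, 23}

A ∩ B = {10, 14, 23}


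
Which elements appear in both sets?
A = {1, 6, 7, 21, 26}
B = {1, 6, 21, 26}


A ∩ B = elements in both A and B
A = {1, 6, 7, 21, 26}
B = {1, 6, 21, 26}
A ∩ B = {1, 6, 21, 26}

A ∩ B = {1, 6, 21, 26}


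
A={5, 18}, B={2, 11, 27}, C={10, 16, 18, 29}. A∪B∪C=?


A ∪ B = {2, 5, 11, 18, 27}
(A ∪ B) ∪ C = {2, 5, 10, 11, 16, 18, 27, 29}

A ∪ B ∪ C = {2, 5, 10, 11, 16, 18, 27, 29}


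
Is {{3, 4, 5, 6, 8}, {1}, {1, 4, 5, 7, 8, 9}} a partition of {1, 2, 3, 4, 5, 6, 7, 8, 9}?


A partition requires: (1) non-empty parts, (2) pairwise disjoint, (3) union = U
Parts: {3, 4, 5, 6, 8}, {1}, {1, 4, 5, 7, 8, 9}
Union of parts: {1, 3, 4, 5, 6, 7, 8, 9}
U = {1, 2, 3, 4, 5, 6, 7, 8, 9}
All non-empty? True
Pairwise disjoint? False
Covers U? False

No, not a valid partition


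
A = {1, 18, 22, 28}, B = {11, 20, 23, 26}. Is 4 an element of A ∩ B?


A = {1, 18, 22, 28}, B = {11, 20, 23, 26}
A ∩ B = elements in both A and B
A ∩ B = ∅
Checking if 4 ∈ A ∩ B
4 is not in A ∩ B → False

4 ∉ A ∩ B


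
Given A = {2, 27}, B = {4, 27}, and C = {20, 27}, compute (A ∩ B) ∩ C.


A ∩ B = {27}
(A ∩ B) ∩ C = {27}

A ∩ B ∩ C = {27}


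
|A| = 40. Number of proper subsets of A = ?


Total subsets = 2^n = 2^40 = 1099511627776
Proper subsets exclude the set itself: 2^n - 1
= 1099511627776 - 1
= 1099511627775

Number of proper subsets = 1099511627775


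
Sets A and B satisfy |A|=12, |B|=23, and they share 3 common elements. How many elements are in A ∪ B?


|A ∪ B| = |A| + |B| - |A ∩ B|
= 12 + 23 - 3
= 32

|A ∪ B| = 32


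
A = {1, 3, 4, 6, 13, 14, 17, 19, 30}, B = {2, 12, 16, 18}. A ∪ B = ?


A ∪ B = all elements in A or B (or both)
A = {1, 3, 4, 6, 13, 14, 17, 19, 30}
B = {2, 12, 16, 18}
A ∪ B = {1, 2, 3, 4, 6, 12, 13, 14, 16, 17, 18, 19, 30}

A ∪ B = {1, 2, 3, 4, 6, 12, 13, 14, 16, 17, 18, 19, 30}


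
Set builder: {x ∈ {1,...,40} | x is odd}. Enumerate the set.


Checking each candidate:
Condition: odd numbers in {1,...,40}
Result = {1, 3, 5, 7, 9, 11, 13, 15, 17, 19, 21, 23, 25, 27, 29, 31, 33, 35, 37, 39}

{1, 3, 5, 7, 9, 11, 13, 15, 17, 19, 21, 23, 25, 27, 29, 31, 33, 35, 37, 39}


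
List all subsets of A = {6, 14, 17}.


|A| = 3, so |P(A)| = 2^3 = 8
Enumerate subsets by cardinality (0 to 3):
∅, {6}, {14}, {17}, {6, 14}, {6, 17}, {14, 17}, {6, 14, 17}

P(A) has 8 subsets: ∅, {6}, {14}, {17}, {6, 14}, {6, 17}, {14, 17}, {6, 14, 17}


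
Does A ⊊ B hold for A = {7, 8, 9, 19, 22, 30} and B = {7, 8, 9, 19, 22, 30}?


A ⊂ B requires: A ⊆ B AND A ≠ B.
A ⊆ B? Yes
A = B? Yes
A = B, so A is not a PROPER subset.

No, A is not a proper subset of B


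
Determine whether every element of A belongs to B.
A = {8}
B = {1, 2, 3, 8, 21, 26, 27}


A ⊆ B means every element of A is in B.
All elements of A are in B.
So A ⊆ B.

Yes, A ⊆ B


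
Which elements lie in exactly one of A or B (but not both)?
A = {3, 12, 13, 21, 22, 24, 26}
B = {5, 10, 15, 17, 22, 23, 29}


A △ B = (A \ B) ∪ (B \ A) = elements in exactly one of A or B
A \ B = {3, 12, 13, 21, 24, 26}
B \ A = {5, 10, 15, 17, 23, 29}
A △ B = {3, 5, 10, 12, 13, 15, 17, 21, 23, 24, 26, 29}

A △ B = {3, 5, 10, 12, 13, 15, 17, 21, 23, 24, 26, 29}


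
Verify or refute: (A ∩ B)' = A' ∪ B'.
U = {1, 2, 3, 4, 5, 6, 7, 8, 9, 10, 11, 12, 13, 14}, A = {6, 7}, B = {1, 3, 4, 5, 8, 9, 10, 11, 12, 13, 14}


LHS: A ∩ B = ∅
(A ∩ B)' = U \ (A ∩ B) = {1, 2, 3, 4, 5, 6, 7, 8, 9, 10, 11, 12, 13, 14}
A' = {1, 2, 3, 4, 5, 8, 9, 10, 11, 12, 13, 14}, B' = {2, 6, 7}
Claimed RHS: A' ∪ B' = {1, 2, 3, 4, 5, 6, 7, 8, 9, 10, 11, 12, 13, 14}
Identity is VALID: LHS = RHS = {1, 2, 3, 4, 5, 6, 7, 8, 9, 10, 11, 12, 13, 14} ✓

Identity is valid. (A ∩ B)' = A' ∪ B' = {1, 2, 3, 4, 5, 6, 7, 8, 9, 10, 11, 12, 13, 14}


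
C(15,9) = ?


C(n,k) = n! / (k!(n-k)!)
C(15,9) = 15! / (9!6!)
= 5005

C(15,9) = 5005


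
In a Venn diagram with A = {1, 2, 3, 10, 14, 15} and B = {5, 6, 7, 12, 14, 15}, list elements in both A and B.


A = {1, 2, 3, 10, 14, 15}
B = {5, 6, 7, 12, 14, 15}
Region: in both A and B
Elements: {14, 15}

Elements in both A and B: {14, 15}


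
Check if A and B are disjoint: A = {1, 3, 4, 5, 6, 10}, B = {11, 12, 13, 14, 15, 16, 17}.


Disjoint means A ∩ B = ∅.
A ∩ B = ∅
A ∩ B = ∅, so A and B are disjoint.

Yes, A and B are disjoint


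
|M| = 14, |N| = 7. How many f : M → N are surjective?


n = |M| = 14, k = |N| = 7. Surjections via inclusion-exclusion:
S(n,k) = Σ(-1)^i × C(k,i) × (k-i)^n, i=0 to k
i=0: (-1)^0×C(7,0)×7^14 = 678223072849
i=1: (-1)^1×C(7,1)×6^14 = -548549148672
i=2: (-1)^2×C(7,2)×5^14 = 128173828125
i=3: (-1)^3×C(7,3)×4^14 = -9395240960
i=4: (-1)^4×C(7,4)×3^14 = 167403915
i=5: (-1)^5×C(7,5)×2^14 = -344064
i=6: (-1)^6×C(7,6)×1^14 = 7
i=7: (-1)^7×C(7,7)×0^14 = 0
Total = 248619571200

Number of surjections = 248619571200


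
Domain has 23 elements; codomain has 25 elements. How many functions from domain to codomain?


Each of |A| = 23 inputs maps to any of |B| = 25 outputs.
# functions = |B|^|A| = 25^23
= 142108547152020037174224853515625

Number of functions = 142108547152020037174224853515625


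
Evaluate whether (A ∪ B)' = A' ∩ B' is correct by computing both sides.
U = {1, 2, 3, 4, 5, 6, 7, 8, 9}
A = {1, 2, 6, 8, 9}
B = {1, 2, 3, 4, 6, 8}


LHS: A ∪ B = {1, 2, 3, 4, 6, 8, 9}
(A ∪ B)' = U \ (A ∪ B) = {5, 7}
A' = {3, 4, 5, 7}, B' = {5, 7, 9}
Claimed RHS: A' ∩ B' = {5, 7}
Identity is VALID: LHS = RHS = {5, 7} ✓

Identity is valid. (A ∪ B)' = A' ∩ B' = {5, 7}


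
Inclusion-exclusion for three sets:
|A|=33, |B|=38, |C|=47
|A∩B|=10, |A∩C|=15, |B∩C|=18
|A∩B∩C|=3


|A∪B∪C| = |A|+|B|+|C| - |A∩B|-|A∩C|-|B∩C| + |A∩B∩C|
= 33+38+47 - 10-15-18 + 3
= 118 - 43 + 3
= 78

|A ∪ B ∪ C| = 78


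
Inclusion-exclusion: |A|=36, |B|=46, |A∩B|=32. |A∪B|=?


|A ∪ B| = |A| + |B| - |A ∩ B|
= 36 + 46 - 32
= 50

|A ∪ B| = 50


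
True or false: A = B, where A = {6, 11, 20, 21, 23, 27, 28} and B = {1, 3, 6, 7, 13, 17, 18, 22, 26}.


Two sets are equal iff they have exactly the same elements.
A = {6, 11, 20, 21, 23, 27, 28}
B = {1, 3, 6, 7, 13, 17, 18, 22, 26}
Differences: {1, 3, 7, 11, 13, 17, 18, 20, 21, 22, 23, 26, 27, 28}
A ≠ B

No, A ≠ B


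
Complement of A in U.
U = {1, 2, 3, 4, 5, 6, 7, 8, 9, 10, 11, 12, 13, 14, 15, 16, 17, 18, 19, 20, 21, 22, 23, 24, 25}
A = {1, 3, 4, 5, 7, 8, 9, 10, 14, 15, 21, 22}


Aᶜ = U \ A = elements in U but not in A
U = {1, 2, 3, 4, 5, 6, 7, 8, 9, 10, 11, 12, 13, 14, 15, 16, 17, 18, 19, 20, 21, 22, 23, 24, 25}
A = {1, 3, 4, 5, 7, 8, 9, 10, 14, 15, 21, 22}
Aᶜ = {2, 6, 11, 12, 13, 16, 17, 18, 19, 20, 23, 24, 25}

Aᶜ = {2, 6, 11, 12, 13, 16, 17, 18, 19, 20, 23, 24, 25}


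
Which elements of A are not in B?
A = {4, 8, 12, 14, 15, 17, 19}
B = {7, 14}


A \ B = elements in A but not in B
A = {4, 8, 12, 14, 15, 17, 19}
B = {7, 14}
Remove from A any elements in B
A \ B = {4, 8, 12, 15, 17, 19}

A \ B = {4, 8, 12, 15, 17, 19}


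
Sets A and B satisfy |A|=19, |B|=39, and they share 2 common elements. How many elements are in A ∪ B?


|A ∪ B| = |A| + |B| - |A ∩ B|
= 19 + 39 - 2
= 56

|A ∪ B| = 56


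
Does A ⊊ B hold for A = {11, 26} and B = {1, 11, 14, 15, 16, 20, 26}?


A ⊂ B requires: A ⊆ B AND A ≠ B.
A ⊆ B? Yes
A = B? No
A ⊂ B: Yes (A is a proper subset of B)

Yes, A ⊂ B


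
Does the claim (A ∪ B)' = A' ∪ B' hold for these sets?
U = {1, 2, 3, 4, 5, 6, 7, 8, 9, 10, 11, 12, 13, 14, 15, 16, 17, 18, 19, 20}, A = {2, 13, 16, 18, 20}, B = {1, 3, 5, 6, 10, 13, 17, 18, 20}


LHS: A ∪ B = {1, 2, 3, 5, 6, 10, 13, 16, 17, 18, 20}
(A ∪ B)' = U \ (A ∪ B) = {4, 7, 8, 9, 11, 12, 14, 15, 19}
A' = {1, 3, 4, 5, 6, 7, 8, 9, 10, 11, 12, 14, 15, 17, 19}, B' = {2, 4, 7, 8, 9, 11, 12, 14, 15, 16, 19}
Claimed RHS: A' ∪ B' = {1, 2, 3, 4, 5, 6, 7, 8, 9, 10, 11, 12, 14, 15, 16, 17, 19}
Identity is INVALID: LHS = {4, 7, 8, 9, 11, 12, 14, 15, 19} but the RHS claimed here equals {1, 2, 3, 4, 5, 6, 7, 8, 9, 10, 11, 12, 14, 15, 16, 17, 19}. The correct form is (A ∪ B)' = A' ∩ B'.

Identity is invalid: (A ∪ B)' = {4, 7, 8, 9, 11, 12, 14, 15, 19} but A' ∪ B' = {1, 2, 3, 4, 5, 6, 7, 8, 9, 10, 11, 12, 14, 15, 16, 17, 19}. The correct De Morgan law is (A ∪ B)' = A' ∩ B'.


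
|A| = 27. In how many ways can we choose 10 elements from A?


C(n,k) = n! / (k!(n-k)!)
C(27,10) = 27! / (10!17!)
= 8436285

C(27,10) = 8436285


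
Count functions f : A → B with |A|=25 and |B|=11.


Each of |A| = 25 inputs maps to any of |B| = 11 outputs.
# functions = |B|^|A| = 11^25
= 108347059433883722041830251

Number of functions = 108347059433883722041830251


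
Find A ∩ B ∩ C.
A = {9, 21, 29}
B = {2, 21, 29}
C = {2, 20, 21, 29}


A ∩ B = {21, 29}
(A ∩ B) ∩ C = {21, 29}

A ∩ B ∩ C = {21, 29}


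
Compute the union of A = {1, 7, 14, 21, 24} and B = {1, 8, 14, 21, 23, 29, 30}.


A ∪ B = all elements in A or B (or both)
A = {1, 7, 14, 21, 24}
B = {1, 8, 14, 21, 23, 29, 30}
A ∪ B = {1, 7, 8, 14, 21, 23, 24, 29, 30}

A ∪ B = {1, 7, 8, 14, 21, 23, 24, 29, 30}


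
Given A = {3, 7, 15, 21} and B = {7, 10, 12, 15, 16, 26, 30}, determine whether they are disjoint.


Disjoint means A ∩ B = ∅.
A ∩ B = {7, 15}
A ∩ B ≠ ∅, so A and B are NOT disjoint.

No, A and B are not disjoint (A ∩ B = {7, 15})


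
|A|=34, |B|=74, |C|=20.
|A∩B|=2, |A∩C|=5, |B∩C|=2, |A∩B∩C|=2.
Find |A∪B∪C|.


|A∪B∪C| = |A|+|B|+|C| - |A∩B|-|A∩C|-|B∩C| + |A∩B∩C|
= 34+74+20 - 2-5-2 + 2
= 128 - 9 + 2
= 121

|A ∪ B ∪ C| = 121


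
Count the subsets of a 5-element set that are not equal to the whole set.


Total subsets = 2^n = 2^5 = 32
Proper subsets exclude the set itself: 2^n - 1
= 32 - 1
= 31

Number of proper subsets = 31


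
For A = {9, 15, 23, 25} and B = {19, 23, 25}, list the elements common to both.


A ∩ B = elements in both A and B
A = {9, 15, 23, 25}
B = {19, 23, 25}
A ∩ B = {23, 25}

A ∩ B = {23, 25}


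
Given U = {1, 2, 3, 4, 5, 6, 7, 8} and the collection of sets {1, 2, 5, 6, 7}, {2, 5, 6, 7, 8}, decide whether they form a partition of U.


A partition requires: (1) non-empty parts, (2) pairwise disjoint, (3) union = U
Parts: {1, 2, 5, 6, 7}, {2, 5, 6, 7, 8}
Union of parts: {1, 2, 5, 6, 7, 8}
U = {1, 2, 3, 4, 5, 6, 7, 8}
All non-empty? True
Pairwise disjoint? False
Covers U? False

No, not a valid partition


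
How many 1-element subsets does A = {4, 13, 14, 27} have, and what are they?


|A| = 4, so A has C(4,1) = 4 subsets of size 1.
Enumerate by choosing 1 elements from A at a time:
{4}, {13}, {14}, {27}

1-element subsets (4 total): {4}, {13}, {14}, {27}


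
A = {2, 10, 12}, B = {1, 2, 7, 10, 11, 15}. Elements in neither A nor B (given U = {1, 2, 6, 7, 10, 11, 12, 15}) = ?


A = {2, 10, 12}
B = {1, 2, 7, 10, 11, 15}
Region: in neither A nor B (given U = {1, 2, 6, 7, 10, 11, 12, 15})
Elements: {6}

Elements in neither A nor B (given U = {1, 2, 6, 7, 10, 11, 12, 15}): {6}


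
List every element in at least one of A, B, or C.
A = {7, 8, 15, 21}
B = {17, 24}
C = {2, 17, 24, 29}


A ∪ B = {7, 8, 15, 17, 21, 24}
(A ∪ B) ∪ C = {2, 7, 8, 15, 17, 21, 24, 29}

A ∪ B ∪ C = {2, 7, 8, 15, 17, 21, 24, 29}


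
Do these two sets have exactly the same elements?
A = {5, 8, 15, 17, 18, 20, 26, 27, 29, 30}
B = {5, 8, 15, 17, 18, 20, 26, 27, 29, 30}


Two sets are equal iff they have exactly the same elements.
A = {5, 8, 15, 17, 18, 20, 26, 27, 29, 30}
B = {5, 8, 15, 17, 18, 20, 26, 27, 29, 30}
Same elements → A = B

Yes, A = B


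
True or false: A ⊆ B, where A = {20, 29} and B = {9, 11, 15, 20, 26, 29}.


A ⊆ B means every element of A is in B.
All elements of A are in B.
So A ⊆ B.

Yes, A ⊆ B


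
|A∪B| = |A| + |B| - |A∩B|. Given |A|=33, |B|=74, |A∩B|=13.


|A ∪ B| = |A| + |B| - |A ∩ B|
= 33 + 74 - 13
= 94

|A ∪ B| = 94


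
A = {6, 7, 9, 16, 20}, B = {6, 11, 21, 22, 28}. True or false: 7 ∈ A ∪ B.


A = {6, 7, 9, 16, 20}, B = {6, 11, 21, 22, 28}
A ∪ B = all elements in A or B
A ∪ B = {6, 7, 9, 11, 16, 20, 21, 22, 28}
Checking if 7 ∈ A ∪ B
7 is in A ∪ B → True

7 ∈ A ∪ B


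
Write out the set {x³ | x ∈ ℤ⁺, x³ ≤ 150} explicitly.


Checking each candidate:
Condition: positive perfect cubes ≤ 150
Result = {1, 8, 27, 64, 125}

{1, 8, 27, 64, 125}


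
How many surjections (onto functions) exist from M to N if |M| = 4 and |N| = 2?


n = |M| = 4, k = |N| = 2. Surjections via inclusion-exclusion:
S(n,k) = Σ(-1)^i × C(k,i) × (k-i)^n, i=0 to k
i=0: (-1)^0×C(2,0)×2^4 = 16
i=1: (-1)^1×C(2,1)×1^4 = -2
i=2: (-1)^2×C(2,2)×0^4 = 0
Total = 14

Number of surjections = 14


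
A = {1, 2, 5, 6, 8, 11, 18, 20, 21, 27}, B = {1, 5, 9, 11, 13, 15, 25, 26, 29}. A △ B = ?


A △ B = (A \ B) ∪ (B \ A) = elements in exactly one of A or B
A \ B = {2, 6, 8, 18, 20, 21, 27}
B \ A = {9, 13, 15, 25, 26, 29}
A △ B = {2, 6, 8, 9, 13, 15, 18, 20, 21, 25, 26, 27, 29}

A △ B = {2, 6, 8, 9, 13, 15, 18, 20, 21, 25, 26, 27, 29}


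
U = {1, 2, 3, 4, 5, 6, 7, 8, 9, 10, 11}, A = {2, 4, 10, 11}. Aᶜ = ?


Aᶜ = U \ A = elements in U but not in A
U = {1, 2, 3, 4, 5, 6, 7, 8, 9, 10, 11}
A = {2, 4, 10, 11}
Aᶜ = {1, 3, 5, 6, 7, 8, 9}

Aᶜ = {1, 3, 5, 6, 7, 8, 9}


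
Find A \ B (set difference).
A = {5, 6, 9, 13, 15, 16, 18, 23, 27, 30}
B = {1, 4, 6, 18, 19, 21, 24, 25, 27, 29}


A \ B = elements in A but not in B
A = {5, 6, 9, 13, 15, 16, 18, 23, 27, 30}
B = {1, 4, 6, 18, 19, 21, 24, 25, 27, 29}
Remove from A any elements in B
A \ B = {5, 9, 13, 15, 16, 23, 30}

A \ B = {5, 9, 13, 15, 16, 23, 30}


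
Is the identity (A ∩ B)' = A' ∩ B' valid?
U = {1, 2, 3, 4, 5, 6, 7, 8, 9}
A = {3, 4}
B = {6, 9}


LHS: A ∩ B = ∅
(A ∩ B)' = U \ (A ∩ B) = {1, 2, 3, 4, 5, 6, 7, 8, 9}
A' = {1, 2, 5, 6, 7, 8, 9}, B' = {1, 2, 3, 4, 5, 7, 8}
Claimed RHS: A' ∩ B' = {1, 2, 5, 7, 8}
Identity is INVALID: LHS = {1, 2, 3, 4, 5, 6, 7, 8, 9} but the RHS claimed here equals {1, 2, 5, 7, 8}. The correct form is (A ∩ B)' = A' ∪ B'.

Identity is invalid: (A ∩ B)' = {1, 2, 3, 4, 5, 6, 7, 8, 9} but A' ∩ B' = {1, 2, 5, 7, 8}. The correct De Morgan law is (A ∩ B)' = A' ∪ B'.


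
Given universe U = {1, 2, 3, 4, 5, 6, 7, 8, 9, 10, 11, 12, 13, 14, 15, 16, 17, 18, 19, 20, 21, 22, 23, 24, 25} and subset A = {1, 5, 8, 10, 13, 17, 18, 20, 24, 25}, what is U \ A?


Aᶜ = U \ A = elements in U but not in A
U = {1, 2, 3, 4, 5, 6, 7, 8, 9, 10, 11, 12, 13, 14, 15, 16, 17, 18, 19, 20, 21, 22, 23, 24, 25}
A = {1, 5, 8, 10, 13, 17, 18, 20, 24, 25}
Aᶜ = {2, 3, 4, 6, 7, 9, 11, 12, 14, 15, 16, 19, 21, 22, 23}

Aᶜ = {2, 3, 4, 6, 7, 9, 11, 12, 14, 15, 16, 19, 21, 22, 23}


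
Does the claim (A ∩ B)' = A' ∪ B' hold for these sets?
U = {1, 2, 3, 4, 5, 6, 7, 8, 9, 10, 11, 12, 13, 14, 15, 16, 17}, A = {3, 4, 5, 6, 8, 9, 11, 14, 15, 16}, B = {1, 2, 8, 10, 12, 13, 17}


LHS: A ∩ B = {8}
(A ∩ B)' = U \ (A ∩ B) = {1, 2, 3, 4, 5, 6, 7, 9, 10, 11, 12, 13, 14, 15, 16, 17}
A' = {1, 2, 7, 10, 12, 13, 17}, B' = {3, 4, 5, 6, 7, 9, 11, 14, 15, 16}
Claimed RHS: A' ∪ B' = {1, 2, 3, 4, 5, 6, 7, 9, 10, 11, 12, 13, 14, 15, 16, 17}
Identity is VALID: LHS = RHS = {1, 2, 3, 4, 5, 6, 7, 9, 10, 11, 12, 13, 14, 15, 16, 17} ✓

Identity is valid. (A ∩ B)' = A' ∪ B' = {1, 2, 3, 4, 5, 6, 7, 9, 10, 11, 12, 13, 14, 15, 16, 17}


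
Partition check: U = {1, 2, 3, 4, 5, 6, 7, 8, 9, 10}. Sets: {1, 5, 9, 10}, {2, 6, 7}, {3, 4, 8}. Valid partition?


A partition requires: (1) non-empty parts, (2) pairwise disjoint, (3) union = U
Parts: {1, 5, 9, 10}, {2, 6, 7}, {3, 4, 8}
Union of parts: {1, 2, 3, 4, 5, 6, 7, 8, 9, 10}
U = {1, 2, 3, 4, 5, 6, 7, 8, 9, 10}
All non-empty? True
Pairwise disjoint? True
Covers U? True

Yes, valid partition


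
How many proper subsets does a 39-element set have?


Total subsets = 2^n = 2^39 = 549755813888
Proper subsets exclude the set itself: 2^n - 1
= 549755813888 - 1
= 549755813887

Number of proper subsets = 549755813887


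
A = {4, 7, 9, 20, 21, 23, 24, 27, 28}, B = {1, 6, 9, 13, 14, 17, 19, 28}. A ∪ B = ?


A ∪ B = all elements in A or B (or both)
A = {4, 7, 9, 20, 21, 23, 24, 27, 28}
B = {1, 6, 9, 13, 14, 17, 19, 28}
A ∪ B = {1, 4, 6, 7, 9, 13, 14, 17, 19, 20, 21, 23, 24, 27, 28}

A ∪ B = {1, 4, 6, 7, 9, 13, 14, 17, 19, 20, 21, 23, 24, 27, 28}


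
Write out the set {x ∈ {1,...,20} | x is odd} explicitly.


Checking each candidate:
Condition: odd numbers in {1,...,20}
Result = {1, 3, 5, 7, 9, 11, 13, 15, 17, 19}

{1, 3, 5, 7, 9, 11, 13, 15, 17, 19}


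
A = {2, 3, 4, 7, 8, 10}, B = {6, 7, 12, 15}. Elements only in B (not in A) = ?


A = {2, 3, 4, 7, 8, 10}
B = {6, 7, 12, 15}
Region: only in B (not in A)
Elements: {6, 12, 15}

Elements only in B (not in A): {6, 12, 15}


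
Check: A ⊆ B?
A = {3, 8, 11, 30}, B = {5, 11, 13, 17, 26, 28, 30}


A ⊆ B means every element of A is in B.
Elements in A not in B: {3, 8}
So A ⊄ B.

No, A ⊄ B


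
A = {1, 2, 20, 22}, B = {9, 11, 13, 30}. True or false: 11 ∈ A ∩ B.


A = {1, 2, 20, 22}, B = {9, 11, 13, 30}
A ∩ B = elements in both A and B
A ∩ B = ∅
Checking if 11 ∈ A ∩ B
11 is not in A ∩ B → False

11 ∉ A ∩ B


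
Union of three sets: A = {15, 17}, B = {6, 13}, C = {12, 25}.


A ∪ B = {6, 13, 15, 17}
(A ∪ B) ∪ C = {6, 12, 13, 15, 17, 25}

A ∪ B ∪ C = {6, 12, 13, 15, 17, 25}


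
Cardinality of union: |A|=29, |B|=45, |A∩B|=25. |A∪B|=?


|A ∪ B| = |A| + |B| - |A ∩ B|
= 29 + 45 - 25
= 49

|A ∪ B| = 49


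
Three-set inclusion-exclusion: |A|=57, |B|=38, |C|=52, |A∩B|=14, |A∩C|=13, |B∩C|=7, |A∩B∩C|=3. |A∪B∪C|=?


|A∪B∪C| = |A|+|B|+|C| - |A∩B|-|A∩C|-|B∩C| + |A∩B∩C|
= 57+38+52 - 14-13-7 + 3
= 147 - 34 + 3
= 116

|A ∪ B ∪ C| = 116


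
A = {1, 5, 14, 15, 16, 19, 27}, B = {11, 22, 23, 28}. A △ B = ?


A △ B = (A \ B) ∪ (B \ A) = elements in exactly one of A or B
A \ B = {1, 5, 14, 15, 16, 19, 27}
B \ A = {11, 22, 23, 28}
A △ B = {1, 5, 11, 14, 15, 16, 19, 22, 23, 27, 28}

A △ B = {1, 5, 11, 14, 15, 16, 19, 22, 23, 27, 28}


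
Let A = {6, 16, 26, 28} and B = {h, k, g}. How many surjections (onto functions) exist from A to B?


n = |A| = 4, k = |B| = 3. Surjections via inclusion-exclusion:
S(n,k) = Σ(-1)^i × C(k,i) × (k-i)^n, i=0 to k
i=0: (-1)^0×C(3,0)×3^4 = 81
i=1: (-1)^1×C(3,1)×2^4 = -48
i=2: (-1)^2×C(3,2)×1^4 = 3
i=3: (-1)^3×C(3,3)×0^4 = 0
Total = 36

Number of surjections = 36


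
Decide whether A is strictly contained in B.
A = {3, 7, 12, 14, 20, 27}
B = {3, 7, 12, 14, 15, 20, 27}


A ⊂ B requires: A ⊆ B AND A ≠ B.
A ⊆ B? Yes
A = B? No
A ⊂ B: Yes (A is a proper subset of B)

Yes, A ⊂ B


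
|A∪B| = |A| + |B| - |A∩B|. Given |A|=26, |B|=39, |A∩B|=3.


|A ∪ B| = |A| + |B| - |A ∩ B|
= 26 + 39 - 3
= 62

|A ∪ B| = 62


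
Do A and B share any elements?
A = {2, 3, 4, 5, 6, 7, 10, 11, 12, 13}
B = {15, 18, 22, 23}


Disjoint means A ∩ B = ∅.
A ∩ B = ∅
A ∩ B = ∅, so A and B are disjoint.

No — A and B share no elements (A ∩ B = ∅), so they are disjoint


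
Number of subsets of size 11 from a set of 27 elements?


C(n,k) = n! / (k!(n-k)!)
C(27,11) = 27! / (11!16!)
= 13037895

C(27,11) = 13037895


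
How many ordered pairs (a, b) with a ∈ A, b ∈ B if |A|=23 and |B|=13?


|A × B| = |A| × |B|
= 23 × 13
= 299

|A × B| = 299


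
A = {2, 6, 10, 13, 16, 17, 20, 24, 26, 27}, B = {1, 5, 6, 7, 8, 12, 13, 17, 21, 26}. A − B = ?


A \ B = elements in A but not in B
A = {2, 6, 10, 13, 16, 17, 20, 24, 26, 27}
B = {1, 5, 6, 7, 8, 12, 13, 17, 21, 26}
Remove from A any elements in B
A \ B = {2, 10, 16, 20, 24, 27}

A \ B = {2, 10, 16, 20, 24, 27}


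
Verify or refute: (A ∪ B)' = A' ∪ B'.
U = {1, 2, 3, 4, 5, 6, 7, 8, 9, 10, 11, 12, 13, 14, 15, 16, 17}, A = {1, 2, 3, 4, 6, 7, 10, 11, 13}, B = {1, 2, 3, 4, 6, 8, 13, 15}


LHS: A ∪ B = {1, 2, 3, 4, 6, 7, 8, 10, 11, 13, 15}
(A ∪ B)' = U \ (A ∪ B) = {5, 9, 12, 14, 16, 17}
A' = {5, 8, 9, 12, 14, 15, 16, 17}, B' = {5, 7, 9, 10, 11, 12, 14, 16, 17}
Claimed RHS: A' ∪ B' = {5, 7, 8, 9, 10, 11, 12, 14, 15, 16, 17}
Identity is INVALID: LHS = {5, 9, 12, 14, 16, 17} but the RHS claimed here equals {5, 7, 8, 9, 10, 11, 12, 14, 15, 16, 17}. The correct form is (A ∪ B)' = A' ∩ B'.

Identity is invalid: (A ∪ B)' = {5, 9, 12, 14, 16, 17} but A' ∪ B' = {5, 7, 8, 9, 10, 11, 12, 14, 15, 16, 17}. The correct De Morgan law is (A ∪ B)' = A' ∩ B'.


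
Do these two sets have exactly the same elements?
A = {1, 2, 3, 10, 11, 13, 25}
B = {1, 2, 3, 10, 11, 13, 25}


Two sets are equal iff they have exactly the same elements.
A = {1, 2, 3, 10, 11, 13, 25}
B = {1, 2, 3, 10, 11, 13, 25}
Same elements → A = B

Yes, A = B


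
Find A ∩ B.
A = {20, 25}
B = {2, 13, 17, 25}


A ∩ B = elements in both A and B
A = {20, 25}
B = {2, 13, 17, 25}
A ∩ B = {25}

A ∩ B = {25}


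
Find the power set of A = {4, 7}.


|A| = 2, so |P(A)| = 2^2 = 4
Enumerate subsets by cardinality (0 to 2):
∅, {4}, {7}, {4, 7}

P(A) has 4 subsets: ∅, {4}, {7}, {4, 7}


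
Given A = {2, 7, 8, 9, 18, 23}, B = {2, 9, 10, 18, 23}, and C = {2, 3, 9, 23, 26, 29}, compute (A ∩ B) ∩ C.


A ∩ B = {2, 9, 18, 23}
(A ∩ B) ∩ C = {2, 9, 23}

A ∩ B ∩ C = {2, 9, 23}


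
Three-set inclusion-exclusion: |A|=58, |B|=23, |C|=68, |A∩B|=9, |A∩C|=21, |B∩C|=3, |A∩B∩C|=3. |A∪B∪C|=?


|A∪B∪C| = |A|+|B|+|C| - |A∩B|-|A∩C|-|B∩C| + |A∩B∩C|
= 58+23+68 - 9-21-3 + 3
= 149 - 33 + 3
= 119

|A ∪ B ∪ C| = 119
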